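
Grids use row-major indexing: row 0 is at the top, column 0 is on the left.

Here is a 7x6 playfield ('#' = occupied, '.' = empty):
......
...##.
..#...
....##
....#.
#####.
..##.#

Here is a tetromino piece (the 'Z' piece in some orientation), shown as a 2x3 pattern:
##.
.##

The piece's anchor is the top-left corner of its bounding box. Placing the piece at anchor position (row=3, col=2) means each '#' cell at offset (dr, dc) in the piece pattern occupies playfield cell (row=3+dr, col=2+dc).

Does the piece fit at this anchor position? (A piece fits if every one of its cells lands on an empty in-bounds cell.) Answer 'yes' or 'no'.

Answer: no

Derivation:
Check each piece cell at anchor (3, 2):
  offset (0,0) -> (3,2): empty -> OK
  offset (0,1) -> (3,3): empty -> OK
  offset (1,1) -> (4,3): empty -> OK
  offset (1,2) -> (4,4): occupied ('#') -> FAIL
All cells valid: no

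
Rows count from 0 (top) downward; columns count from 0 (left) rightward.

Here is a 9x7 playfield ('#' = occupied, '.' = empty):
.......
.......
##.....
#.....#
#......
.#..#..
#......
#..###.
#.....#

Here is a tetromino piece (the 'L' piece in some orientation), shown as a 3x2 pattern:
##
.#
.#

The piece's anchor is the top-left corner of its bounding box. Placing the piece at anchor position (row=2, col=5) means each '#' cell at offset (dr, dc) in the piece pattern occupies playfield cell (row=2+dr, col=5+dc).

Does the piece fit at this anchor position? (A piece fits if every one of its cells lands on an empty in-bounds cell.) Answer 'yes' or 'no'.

Answer: no

Derivation:
Check each piece cell at anchor (2, 5):
  offset (0,0) -> (2,5): empty -> OK
  offset (0,1) -> (2,6): empty -> OK
  offset (1,1) -> (3,6): occupied ('#') -> FAIL
  offset (2,1) -> (4,6): empty -> OK
All cells valid: no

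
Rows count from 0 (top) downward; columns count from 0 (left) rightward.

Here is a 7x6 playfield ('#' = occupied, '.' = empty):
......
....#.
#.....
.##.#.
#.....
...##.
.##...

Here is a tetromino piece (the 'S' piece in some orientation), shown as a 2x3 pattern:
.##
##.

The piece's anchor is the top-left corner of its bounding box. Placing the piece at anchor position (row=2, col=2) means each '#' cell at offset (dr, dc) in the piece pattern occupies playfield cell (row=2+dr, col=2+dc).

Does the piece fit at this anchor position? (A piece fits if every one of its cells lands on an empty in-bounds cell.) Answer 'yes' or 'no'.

Check each piece cell at anchor (2, 2):
  offset (0,1) -> (2,3): empty -> OK
  offset (0,2) -> (2,4): empty -> OK
  offset (1,0) -> (3,2): occupied ('#') -> FAIL
  offset (1,1) -> (3,3): empty -> OK
All cells valid: no

Answer: no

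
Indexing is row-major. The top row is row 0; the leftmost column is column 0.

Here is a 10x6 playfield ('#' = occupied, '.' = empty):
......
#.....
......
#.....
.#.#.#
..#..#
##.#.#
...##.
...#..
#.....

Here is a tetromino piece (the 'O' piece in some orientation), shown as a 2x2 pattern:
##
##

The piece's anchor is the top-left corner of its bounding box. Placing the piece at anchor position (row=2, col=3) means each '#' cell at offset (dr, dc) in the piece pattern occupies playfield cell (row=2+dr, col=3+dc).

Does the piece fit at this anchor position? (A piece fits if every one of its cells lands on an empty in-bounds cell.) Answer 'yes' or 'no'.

Answer: yes

Derivation:
Check each piece cell at anchor (2, 3):
  offset (0,0) -> (2,3): empty -> OK
  offset (0,1) -> (2,4): empty -> OK
  offset (1,0) -> (3,3): empty -> OK
  offset (1,1) -> (3,4): empty -> OK
All cells valid: yes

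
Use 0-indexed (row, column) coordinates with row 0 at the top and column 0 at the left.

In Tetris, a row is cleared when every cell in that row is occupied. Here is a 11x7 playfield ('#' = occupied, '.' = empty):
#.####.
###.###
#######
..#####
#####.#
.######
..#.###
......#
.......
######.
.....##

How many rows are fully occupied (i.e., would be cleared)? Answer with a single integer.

Check each row:
  row 0: 2 empty cells -> not full
  row 1: 1 empty cell -> not full
  row 2: 0 empty cells -> FULL (clear)
  row 3: 2 empty cells -> not full
  row 4: 1 empty cell -> not full
  row 5: 1 empty cell -> not full
  row 6: 3 empty cells -> not full
  row 7: 6 empty cells -> not full
  row 8: 7 empty cells -> not full
  row 9: 1 empty cell -> not full
  row 10: 5 empty cells -> not full
Total rows cleared: 1

Answer: 1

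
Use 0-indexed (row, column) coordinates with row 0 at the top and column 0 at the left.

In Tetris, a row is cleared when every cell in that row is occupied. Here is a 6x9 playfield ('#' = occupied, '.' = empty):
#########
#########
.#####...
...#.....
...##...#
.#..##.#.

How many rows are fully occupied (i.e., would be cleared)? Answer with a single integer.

Check each row:
  row 0: 0 empty cells -> FULL (clear)
  row 1: 0 empty cells -> FULL (clear)
  row 2: 4 empty cells -> not full
  row 3: 8 empty cells -> not full
  row 4: 6 empty cells -> not full
  row 5: 5 empty cells -> not full
Total rows cleared: 2

Answer: 2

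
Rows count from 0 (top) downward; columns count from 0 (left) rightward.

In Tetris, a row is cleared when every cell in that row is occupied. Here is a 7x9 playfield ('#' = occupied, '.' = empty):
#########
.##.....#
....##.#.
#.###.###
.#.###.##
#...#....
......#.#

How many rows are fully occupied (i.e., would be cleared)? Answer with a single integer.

Check each row:
  row 0: 0 empty cells -> FULL (clear)
  row 1: 6 empty cells -> not full
  row 2: 6 empty cells -> not full
  row 3: 2 empty cells -> not full
  row 4: 3 empty cells -> not full
  row 5: 7 empty cells -> not full
  row 6: 7 empty cells -> not full
Total rows cleared: 1

Answer: 1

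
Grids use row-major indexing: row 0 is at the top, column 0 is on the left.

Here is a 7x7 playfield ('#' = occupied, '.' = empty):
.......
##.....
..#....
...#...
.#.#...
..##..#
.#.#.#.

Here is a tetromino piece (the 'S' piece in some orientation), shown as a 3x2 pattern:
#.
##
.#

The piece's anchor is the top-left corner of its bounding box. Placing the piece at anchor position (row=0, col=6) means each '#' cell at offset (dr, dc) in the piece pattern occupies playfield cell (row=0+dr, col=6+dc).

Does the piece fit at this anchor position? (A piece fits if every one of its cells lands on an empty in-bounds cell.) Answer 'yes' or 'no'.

Check each piece cell at anchor (0, 6):
  offset (0,0) -> (0,6): empty -> OK
  offset (1,0) -> (1,6): empty -> OK
  offset (1,1) -> (1,7): out of bounds -> FAIL
  offset (2,1) -> (2,7): out of bounds -> FAIL
All cells valid: no

Answer: no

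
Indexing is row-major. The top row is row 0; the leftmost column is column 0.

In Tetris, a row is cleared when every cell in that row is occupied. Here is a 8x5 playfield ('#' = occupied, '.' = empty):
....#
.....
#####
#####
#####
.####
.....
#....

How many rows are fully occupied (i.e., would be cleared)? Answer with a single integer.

Answer: 3

Derivation:
Check each row:
  row 0: 4 empty cells -> not full
  row 1: 5 empty cells -> not full
  row 2: 0 empty cells -> FULL (clear)
  row 3: 0 empty cells -> FULL (clear)
  row 4: 0 empty cells -> FULL (clear)
  row 5: 1 empty cell -> not full
  row 6: 5 empty cells -> not full
  row 7: 4 empty cells -> not full
Total rows cleared: 3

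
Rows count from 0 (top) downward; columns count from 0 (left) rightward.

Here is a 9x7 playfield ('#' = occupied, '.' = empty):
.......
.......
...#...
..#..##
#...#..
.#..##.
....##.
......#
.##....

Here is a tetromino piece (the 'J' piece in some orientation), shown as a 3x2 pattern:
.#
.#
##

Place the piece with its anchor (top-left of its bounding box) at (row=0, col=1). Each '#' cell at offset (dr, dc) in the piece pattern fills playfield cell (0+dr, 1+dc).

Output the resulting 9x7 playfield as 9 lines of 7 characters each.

Fill (0+0,1+1) = (0,2)
Fill (0+1,1+1) = (1,2)
Fill (0+2,1+0) = (2,1)
Fill (0+2,1+1) = (2,2)

Answer: ..#....
..#....
.###...
..#..##
#...#..
.#..##.
....##.
......#
.##....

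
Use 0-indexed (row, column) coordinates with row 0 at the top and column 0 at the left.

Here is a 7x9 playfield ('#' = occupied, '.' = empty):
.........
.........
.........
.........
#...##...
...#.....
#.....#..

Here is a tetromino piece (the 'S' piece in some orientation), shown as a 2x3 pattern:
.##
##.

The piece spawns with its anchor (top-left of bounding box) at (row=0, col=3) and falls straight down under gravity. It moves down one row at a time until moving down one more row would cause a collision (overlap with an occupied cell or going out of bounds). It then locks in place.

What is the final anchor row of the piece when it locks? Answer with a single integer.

Spawn at (row=0, col=3). Try each row:
  row 0: fits
  row 1: fits
  row 2: fits
  row 3: blocked -> lock at row 2

Answer: 2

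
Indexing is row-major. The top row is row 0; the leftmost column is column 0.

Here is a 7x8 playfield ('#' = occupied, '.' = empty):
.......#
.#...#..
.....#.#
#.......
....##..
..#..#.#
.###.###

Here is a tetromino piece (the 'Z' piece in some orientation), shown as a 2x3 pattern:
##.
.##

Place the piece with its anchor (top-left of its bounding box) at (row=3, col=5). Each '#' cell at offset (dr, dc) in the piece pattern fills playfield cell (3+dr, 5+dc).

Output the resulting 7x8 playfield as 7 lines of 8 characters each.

Answer: .......#
.#...#..
.....#.#
#....##.
....####
..#..#.#
.###.###

Derivation:
Fill (3+0,5+0) = (3,5)
Fill (3+0,5+1) = (3,6)
Fill (3+1,5+1) = (4,6)
Fill (3+1,5+2) = (4,7)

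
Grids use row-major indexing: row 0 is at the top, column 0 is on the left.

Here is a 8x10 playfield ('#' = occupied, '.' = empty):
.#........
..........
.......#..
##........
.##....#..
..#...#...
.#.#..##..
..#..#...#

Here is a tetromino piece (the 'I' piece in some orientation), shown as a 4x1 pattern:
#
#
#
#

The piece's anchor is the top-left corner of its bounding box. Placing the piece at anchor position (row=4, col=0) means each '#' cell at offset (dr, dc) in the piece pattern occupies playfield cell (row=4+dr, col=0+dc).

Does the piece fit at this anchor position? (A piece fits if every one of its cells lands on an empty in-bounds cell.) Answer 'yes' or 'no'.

Check each piece cell at anchor (4, 0):
  offset (0,0) -> (4,0): empty -> OK
  offset (1,0) -> (5,0): empty -> OK
  offset (2,0) -> (6,0): empty -> OK
  offset (3,0) -> (7,0): empty -> OK
All cells valid: yes

Answer: yes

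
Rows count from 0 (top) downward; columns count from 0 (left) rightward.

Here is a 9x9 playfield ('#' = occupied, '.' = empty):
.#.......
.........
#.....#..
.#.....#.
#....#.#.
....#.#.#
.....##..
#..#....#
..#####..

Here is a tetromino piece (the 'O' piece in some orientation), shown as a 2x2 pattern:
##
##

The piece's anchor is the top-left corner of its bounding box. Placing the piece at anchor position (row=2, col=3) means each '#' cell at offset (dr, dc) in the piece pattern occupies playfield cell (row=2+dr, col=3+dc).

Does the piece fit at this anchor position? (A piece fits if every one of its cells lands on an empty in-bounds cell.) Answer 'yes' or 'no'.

Check each piece cell at anchor (2, 3):
  offset (0,0) -> (2,3): empty -> OK
  offset (0,1) -> (2,4): empty -> OK
  offset (1,0) -> (3,3): empty -> OK
  offset (1,1) -> (3,4): empty -> OK
All cells valid: yes

Answer: yes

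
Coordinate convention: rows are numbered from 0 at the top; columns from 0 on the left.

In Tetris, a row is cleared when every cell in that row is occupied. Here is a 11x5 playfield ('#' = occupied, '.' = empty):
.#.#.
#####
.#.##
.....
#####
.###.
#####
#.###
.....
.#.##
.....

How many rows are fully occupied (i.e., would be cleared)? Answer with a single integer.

Check each row:
  row 0: 3 empty cells -> not full
  row 1: 0 empty cells -> FULL (clear)
  row 2: 2 empty cells -> not full
  row 3: 5 empty cells -> not full
  row 4: 0 empty cells -> FULL (clear)
  row 5: 2 empty cells -> not full
  row 6: 0 empty cells -> FULL (clear)
  row 7: 1 empty cell -> not full
  row 8: 5 empty cells -> not full
  row 9: 2 empty cells -> not full
  row 10: 5 empty cells -> not full
Total rows cleared: 3

Answer: 3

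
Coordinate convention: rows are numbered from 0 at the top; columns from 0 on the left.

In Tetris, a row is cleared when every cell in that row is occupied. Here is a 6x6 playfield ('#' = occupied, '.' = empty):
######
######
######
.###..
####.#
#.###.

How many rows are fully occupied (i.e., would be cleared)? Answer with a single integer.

Check each row:
  row 0: 0 empty cells -> FULL (clear)
  row 1: 0 empty cells -> FULL (clear)
  row 2: 0 empty cells -> FULL (clear)
  row 3: 3 empty cells -> not full
  row 4: 1 empty cell -> not full
  row 5: 2 empty cells -> not full
Total rows cleared: 3

Answer: 3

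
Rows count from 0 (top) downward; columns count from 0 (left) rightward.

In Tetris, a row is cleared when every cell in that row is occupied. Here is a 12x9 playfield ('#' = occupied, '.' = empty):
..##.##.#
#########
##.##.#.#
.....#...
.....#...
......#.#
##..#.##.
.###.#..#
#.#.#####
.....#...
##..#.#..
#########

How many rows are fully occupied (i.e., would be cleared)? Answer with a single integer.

Answer: 2

Derivation:
Check each row:
  row 0: 4 empty cells -> not full
  row 1: 0 empty cells -> FULL (clear)
  row 2: 3 empty cells -> not full
  row 3: 8 empty cells -> not full
  row 4: 8 empty cells -> not full
  row 5: 7 empty cells -> not full
  row 6: 4 empty cells -> not full
  row 7: 4 empty cells -> not full
  row 8: 2 empty cells -> not full
  row 9: 8 empty cells -> not full
  row 10: 5 empty cells -> not full
  row 11: 0 empty cells -> FULL (clear)
Total rows cleared: 2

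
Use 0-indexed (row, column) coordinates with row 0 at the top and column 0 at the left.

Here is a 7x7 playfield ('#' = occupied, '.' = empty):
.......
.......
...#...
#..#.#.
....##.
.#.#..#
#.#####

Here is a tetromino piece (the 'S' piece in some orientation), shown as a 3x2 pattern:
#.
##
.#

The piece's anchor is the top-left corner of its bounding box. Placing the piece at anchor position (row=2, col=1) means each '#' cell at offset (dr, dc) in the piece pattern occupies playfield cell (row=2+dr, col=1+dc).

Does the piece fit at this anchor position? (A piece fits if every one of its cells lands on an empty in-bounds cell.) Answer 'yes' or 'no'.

Answer: yes

Derivation:
Check each piece cell at anchor (2, 1):
  offset (0,0) -> (2,1): empty -> OK
  offset (1,0) -> (3,1): empty -> OK
  offset (1,1) -> (3,2): empty -> OK
  offset (2,1) -> (4,2): empty -> OK
All cells valid: yes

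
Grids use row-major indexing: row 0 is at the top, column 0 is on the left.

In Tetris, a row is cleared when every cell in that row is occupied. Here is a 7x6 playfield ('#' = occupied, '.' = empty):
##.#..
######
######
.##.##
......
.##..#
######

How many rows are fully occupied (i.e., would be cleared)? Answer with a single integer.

Answer: 3

Derivation:
Check each row:
  row 0: 3 empty cells -> not full
  row 1: 0 empty cells -> FULL (clear)
  row 2: 0 empty cells -> FULL (clear)
  row 3: 2 empty cells -> not full
  row 4: 6 empty cells -> not full
  row 5: 3 empty cells -> not full
  row 6: 0 empty cells -> FULL (clear)
Total rows cleared: 3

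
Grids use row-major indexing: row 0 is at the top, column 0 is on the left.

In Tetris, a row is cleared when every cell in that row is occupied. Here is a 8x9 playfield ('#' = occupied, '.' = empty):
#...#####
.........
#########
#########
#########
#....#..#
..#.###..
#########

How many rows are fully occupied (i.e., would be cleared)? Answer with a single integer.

Check each row:
  row 0: 3 empty cells -> not full
  row 1: 9 empty cells -> not full
  row 2: 0 empty cells -> FULL (clear)
  row 3: 0 empty cells -> FULL (clear)
  row 4: 0 empty cells -> FULL (clear)
  row 5: 6 empty cells -> not full
  row 6: 5 empty cells -> not full
  row 7: 0 empty cells -> FULL (clear)
Total rows cleared: 4

Answer: 4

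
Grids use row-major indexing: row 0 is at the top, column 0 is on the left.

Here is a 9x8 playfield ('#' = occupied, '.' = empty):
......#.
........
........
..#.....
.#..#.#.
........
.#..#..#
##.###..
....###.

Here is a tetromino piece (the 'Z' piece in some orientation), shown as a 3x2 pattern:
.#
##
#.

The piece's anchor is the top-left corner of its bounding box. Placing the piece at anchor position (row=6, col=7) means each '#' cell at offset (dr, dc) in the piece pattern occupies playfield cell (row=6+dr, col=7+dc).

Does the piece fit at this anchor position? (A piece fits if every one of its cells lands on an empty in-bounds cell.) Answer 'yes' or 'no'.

Check each piece cell at anchor (6, 7):
  offset (0,1) -> (6,8): out of bounds -> FAIL
  offset (1,0) -> (7,7): empty -> OK
  offset (1,1) -> (7,8): out of bounds -> FAIL
  offset (2,0) -> (8,7): empty -> OK
All cells valid: no

Answer: no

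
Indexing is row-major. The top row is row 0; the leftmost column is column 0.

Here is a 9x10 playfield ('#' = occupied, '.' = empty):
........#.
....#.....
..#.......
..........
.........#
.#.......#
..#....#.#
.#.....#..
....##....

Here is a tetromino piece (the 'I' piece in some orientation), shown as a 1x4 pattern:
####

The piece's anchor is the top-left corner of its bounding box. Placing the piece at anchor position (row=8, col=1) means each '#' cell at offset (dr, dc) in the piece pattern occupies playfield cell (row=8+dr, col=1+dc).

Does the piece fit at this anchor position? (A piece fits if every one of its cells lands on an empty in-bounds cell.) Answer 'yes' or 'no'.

Check each piece cell at anchor (8, 1):
  offset (0,0) -> (8,1): empty -> OK
  offset (0,1) -> (8,2): empty -> OK
  offset (0,2) -> (8,3): empty -> OK
  offset (0,3) -> (8,4): occupied ('#') -> FAIL
All cells valid: no

Answer: no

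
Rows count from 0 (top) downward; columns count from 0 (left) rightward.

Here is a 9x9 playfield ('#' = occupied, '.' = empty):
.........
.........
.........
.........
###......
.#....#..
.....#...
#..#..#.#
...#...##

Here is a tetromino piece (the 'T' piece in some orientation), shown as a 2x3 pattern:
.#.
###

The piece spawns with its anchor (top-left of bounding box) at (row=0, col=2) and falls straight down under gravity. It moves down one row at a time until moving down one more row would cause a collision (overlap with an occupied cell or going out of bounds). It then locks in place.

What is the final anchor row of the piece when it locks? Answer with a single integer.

Spawn at (row=0, col=2). Try each row:
  row 0: fits
  row 1: fits
  row 2: fits
  row 3: blocked -> lock at row 2

Answer: 2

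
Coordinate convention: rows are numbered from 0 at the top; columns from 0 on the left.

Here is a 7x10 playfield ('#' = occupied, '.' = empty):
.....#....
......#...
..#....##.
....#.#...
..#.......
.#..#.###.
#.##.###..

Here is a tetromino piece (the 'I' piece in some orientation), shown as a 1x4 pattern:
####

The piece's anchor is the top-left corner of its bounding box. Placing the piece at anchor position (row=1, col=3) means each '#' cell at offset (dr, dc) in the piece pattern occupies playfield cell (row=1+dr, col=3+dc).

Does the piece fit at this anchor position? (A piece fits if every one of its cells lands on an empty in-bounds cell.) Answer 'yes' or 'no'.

Check each piece cell at anchor (1, 3):
  offset (0,0) -> (1,3): empty -> OK
  offset (0,1) -> (1,4): empty -> OK
  offset (0,2) -> (1,5): empty -> OK
  offset (0,3) -> (1,6): occupied ('#') -> FAIL
All cells valid: no

Answer: no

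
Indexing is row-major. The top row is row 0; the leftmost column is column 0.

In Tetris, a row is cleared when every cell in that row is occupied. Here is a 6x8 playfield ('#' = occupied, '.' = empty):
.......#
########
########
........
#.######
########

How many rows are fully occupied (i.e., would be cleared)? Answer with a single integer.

Answer: 3

Derivation:
Check each row:
  row 0: 7 empty cells -> not full
  row 1: 0 empty cells -> FULL (clear)
  row 2: 0 empty cells -> FULL (clear)
  row 3: 8 empty cells -> not full
  row 4: 1 empty cell -> not full
  row 5: 0 empty cells -> FULL (clear)
Total rows cleared: 3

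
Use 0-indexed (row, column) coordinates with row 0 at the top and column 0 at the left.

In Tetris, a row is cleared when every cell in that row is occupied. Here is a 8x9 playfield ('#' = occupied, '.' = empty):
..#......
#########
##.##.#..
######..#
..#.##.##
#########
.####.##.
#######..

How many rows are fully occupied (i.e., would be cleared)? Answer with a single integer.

Answer: 2

Derivation:
Check each row:
  row 0: 8 empty cells -> not full
  row 1: 0 empty cells -> FULL (clear)
  row 2: 4 empty cells -> not full
  row 3: 2 empty cells -> not full
  row 4: 4 empty cells -> not full
  row 5: 0 empty cells -> FULL (clear)
  row 6: 3 empty cells -> not full
  row 7: 2 empty cells -> not full
Total rows cleared: 2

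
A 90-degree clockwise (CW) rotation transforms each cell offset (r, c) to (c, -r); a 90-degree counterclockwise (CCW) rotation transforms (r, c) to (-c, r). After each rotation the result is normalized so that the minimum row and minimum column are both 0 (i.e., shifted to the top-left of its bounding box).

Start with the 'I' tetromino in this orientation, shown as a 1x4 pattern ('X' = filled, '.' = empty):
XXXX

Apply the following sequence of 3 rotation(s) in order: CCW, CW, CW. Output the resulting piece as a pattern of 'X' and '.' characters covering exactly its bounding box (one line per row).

Answer: X
X
X
X

Derivation:
Start:
XXXX
After rotation 1 (CCW):
X
X
X
X
After rotation 2 (CW):
XXXX
After rotation 3 (CW):
X
X
X
X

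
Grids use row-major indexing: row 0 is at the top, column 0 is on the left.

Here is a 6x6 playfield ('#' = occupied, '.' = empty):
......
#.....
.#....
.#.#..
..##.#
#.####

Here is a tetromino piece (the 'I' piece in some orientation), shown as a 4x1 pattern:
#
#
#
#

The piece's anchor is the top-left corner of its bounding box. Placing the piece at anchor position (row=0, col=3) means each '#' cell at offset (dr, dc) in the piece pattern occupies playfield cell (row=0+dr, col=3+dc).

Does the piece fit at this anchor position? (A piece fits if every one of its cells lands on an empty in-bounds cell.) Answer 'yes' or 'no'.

Answer: no

Derivation:
Check each piece cell at anchor (0, 3):
  offset (0,0) -> (0,3): empty -> OK
  offset (1,0) -> (1,3): empty -> OK
  offset (2,0) -> (2,3): empty -> OK
  offset (3,0) -> (3,3): occupied ('#') -> FAIL
All cells valid: no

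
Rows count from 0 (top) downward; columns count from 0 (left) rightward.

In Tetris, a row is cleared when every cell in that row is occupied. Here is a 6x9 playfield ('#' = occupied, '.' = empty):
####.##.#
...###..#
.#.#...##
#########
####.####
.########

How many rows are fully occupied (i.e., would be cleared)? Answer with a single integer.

Answer: 1

Derivation:
Check each row:
  row 0: 2 empty cells -> not full
  row 1: 5 empty cells -> not full
  row 2: 5 empty cells -> not full
  row 3: 0 empty cells -> FULL (clear)
  row 4: 1 empty cell -> not full
  row 5: 1 empty cell -> not full
Total rows cleared: 1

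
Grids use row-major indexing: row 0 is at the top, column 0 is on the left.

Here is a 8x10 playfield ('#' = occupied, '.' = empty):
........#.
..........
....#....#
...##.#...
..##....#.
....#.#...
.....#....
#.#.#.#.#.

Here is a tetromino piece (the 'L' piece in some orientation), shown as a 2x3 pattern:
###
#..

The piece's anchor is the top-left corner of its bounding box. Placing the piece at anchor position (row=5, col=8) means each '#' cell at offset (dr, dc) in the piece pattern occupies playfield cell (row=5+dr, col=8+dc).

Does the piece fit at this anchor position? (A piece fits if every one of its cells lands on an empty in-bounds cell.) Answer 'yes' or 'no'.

Answer: no

Derivation:
Check each piece cell at anchor (5, 8):
  offset (0,0) -> (5,8): empty -> OK
  offset (0,1) -> (5,9): empty -> OK
  offset (0,2) -> (5,10): out of bounds -> FAIL
  offset (1,0) -> (6,8): empty -> OK
All cells valid: no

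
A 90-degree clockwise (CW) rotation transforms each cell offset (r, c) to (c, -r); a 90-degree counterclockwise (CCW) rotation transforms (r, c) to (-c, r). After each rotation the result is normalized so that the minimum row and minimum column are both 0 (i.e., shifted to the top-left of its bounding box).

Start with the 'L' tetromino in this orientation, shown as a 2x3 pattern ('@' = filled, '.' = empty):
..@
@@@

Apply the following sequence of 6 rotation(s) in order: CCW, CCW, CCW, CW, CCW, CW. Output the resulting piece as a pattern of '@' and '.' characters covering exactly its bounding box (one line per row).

Answer: @@@
@..

Derivation:
Start:
..@
@@@
After rotation 1 (CCW):
@@
.@
.@
After rotation 2 (CCW):
@@@
@..
After rotation 3 (CCW):
@.
@.
@@
After rotation 4 (CW):
@@@
@..
After rotation 5 (CCW):
@.
@.
@@
After rotation 6 (CW):
@@@
@..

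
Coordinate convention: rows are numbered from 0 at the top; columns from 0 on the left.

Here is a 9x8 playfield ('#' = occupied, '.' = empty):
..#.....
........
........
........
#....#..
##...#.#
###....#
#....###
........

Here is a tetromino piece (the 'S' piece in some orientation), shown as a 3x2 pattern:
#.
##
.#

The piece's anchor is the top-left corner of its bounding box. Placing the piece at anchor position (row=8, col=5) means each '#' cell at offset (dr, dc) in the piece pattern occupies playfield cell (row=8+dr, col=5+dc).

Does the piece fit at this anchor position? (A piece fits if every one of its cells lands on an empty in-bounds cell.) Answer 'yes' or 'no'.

Answer: no

Derivation:
Check each piece cell at anchor (8, 5):
  offset (0,0) -> (8,5): empty -> OK
  offset (1,0) -> (9,5): out of bounds -> FAIL
  offset (1,1) -> (9,6): out of bounds -> FAIL
  offset (2,1) -> (10,6): out of bounds -> FAIL
All cells valid: no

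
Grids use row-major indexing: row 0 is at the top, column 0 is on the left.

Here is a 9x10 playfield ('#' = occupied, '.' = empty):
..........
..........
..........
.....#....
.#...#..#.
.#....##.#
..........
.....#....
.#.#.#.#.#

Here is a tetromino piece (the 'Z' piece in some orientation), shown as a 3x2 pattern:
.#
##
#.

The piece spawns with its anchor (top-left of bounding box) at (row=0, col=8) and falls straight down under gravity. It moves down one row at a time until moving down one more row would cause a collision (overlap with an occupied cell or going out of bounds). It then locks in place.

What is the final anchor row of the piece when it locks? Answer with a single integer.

Answer: 1

Derivation:
Spawn at (row=0, col=8). Try each row:
  row 0: fits
  row 1: fits
  row 2: blocked -> lock at row 1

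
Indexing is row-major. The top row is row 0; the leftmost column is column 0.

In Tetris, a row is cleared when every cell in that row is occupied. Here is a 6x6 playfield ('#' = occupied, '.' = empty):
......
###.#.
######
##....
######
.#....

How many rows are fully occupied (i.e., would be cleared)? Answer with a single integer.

Answer: 2

Derivation:
Check each row:
  row 0: 6 empty cells -> not full
  row 1: 2 empty cells -> not full
  row 2: 0 empty cells -> FULL (clear)
  row 3: 4 empty cells -> not full
  row 4: 0 empty cells -> FULL (clear)
  row 5: 5 empty cells -> not full
Total rows cleared: 2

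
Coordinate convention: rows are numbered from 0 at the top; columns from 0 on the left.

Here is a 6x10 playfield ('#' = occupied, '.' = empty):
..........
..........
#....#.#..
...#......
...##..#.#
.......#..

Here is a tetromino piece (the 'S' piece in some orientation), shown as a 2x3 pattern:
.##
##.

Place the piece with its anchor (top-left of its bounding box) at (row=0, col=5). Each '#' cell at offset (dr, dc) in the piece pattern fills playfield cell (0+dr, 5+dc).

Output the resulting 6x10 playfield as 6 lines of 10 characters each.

Fill (0+0,5+1) = (0,6)
Fill (0+0,5+2) = (0,7)
Fill (0+1,5+0) = (1,5)
Fill (0+1,5+1) = (1,6)

Answer: ......##..
.....##...
#....#.#..
...#......
...##..#.#
.......#..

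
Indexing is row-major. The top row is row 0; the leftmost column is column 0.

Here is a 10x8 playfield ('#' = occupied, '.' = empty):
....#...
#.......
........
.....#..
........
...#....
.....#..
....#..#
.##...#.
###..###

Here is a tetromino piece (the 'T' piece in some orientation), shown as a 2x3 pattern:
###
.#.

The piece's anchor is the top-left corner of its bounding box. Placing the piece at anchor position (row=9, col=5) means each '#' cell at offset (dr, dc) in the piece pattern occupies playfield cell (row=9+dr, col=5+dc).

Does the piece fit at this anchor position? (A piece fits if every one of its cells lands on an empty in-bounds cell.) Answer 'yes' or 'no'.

Answer: no

Derivation:
Check each piece cell at anchor (9, 5):
  offset (0,0) -> (9,5): occupied ('#') -> FAIL
  offset (0,1) -> (9,6): occupied ('#') -> FAIL
  offset (0,2) -> (9,7): occupied ('#') -> FAIL
  offset (1,1) -> (10,6): out of bounds -> FAIL
All cells valid: no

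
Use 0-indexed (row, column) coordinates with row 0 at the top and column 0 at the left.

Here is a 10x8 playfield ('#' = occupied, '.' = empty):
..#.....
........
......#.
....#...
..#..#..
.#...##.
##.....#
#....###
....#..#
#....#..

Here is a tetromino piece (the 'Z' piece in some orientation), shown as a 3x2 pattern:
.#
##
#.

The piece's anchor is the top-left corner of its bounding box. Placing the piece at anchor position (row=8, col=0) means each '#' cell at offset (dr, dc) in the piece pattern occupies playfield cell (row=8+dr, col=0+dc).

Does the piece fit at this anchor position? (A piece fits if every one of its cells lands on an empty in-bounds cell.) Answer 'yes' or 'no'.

Answer: no

Derivation:
Check each piece cell at anchor (8, 0):
  offset (0,1) -> (8,1): empty -> OK
  offset (1,0) -> (9,0): occupied ('#') -> FAIL
  offset (1,1) -> (9,1): empty -> OK
  offset (2,0) -> (10,0): out of bounds -> FAIL
All cells valid: no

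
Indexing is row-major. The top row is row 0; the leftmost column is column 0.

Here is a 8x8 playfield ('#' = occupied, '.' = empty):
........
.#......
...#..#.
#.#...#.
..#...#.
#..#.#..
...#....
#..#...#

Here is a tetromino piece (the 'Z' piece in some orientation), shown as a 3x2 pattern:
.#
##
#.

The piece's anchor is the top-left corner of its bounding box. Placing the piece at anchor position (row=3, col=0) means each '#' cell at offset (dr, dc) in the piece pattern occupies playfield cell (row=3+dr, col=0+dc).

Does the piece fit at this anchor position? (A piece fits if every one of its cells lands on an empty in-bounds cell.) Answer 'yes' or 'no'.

Answer: no

Derivation:
Check each piece cell at anchor (3, 0):
  offset (0,1) -> (3,1): empty -> OK
  offset (1,0) -> (4,0): empty -> OK
  offset (1,1) -> (4,1): empty -> OK
  offset (2,0) -> (5,0): occupied ('#') -> FAIL
All cells valid: no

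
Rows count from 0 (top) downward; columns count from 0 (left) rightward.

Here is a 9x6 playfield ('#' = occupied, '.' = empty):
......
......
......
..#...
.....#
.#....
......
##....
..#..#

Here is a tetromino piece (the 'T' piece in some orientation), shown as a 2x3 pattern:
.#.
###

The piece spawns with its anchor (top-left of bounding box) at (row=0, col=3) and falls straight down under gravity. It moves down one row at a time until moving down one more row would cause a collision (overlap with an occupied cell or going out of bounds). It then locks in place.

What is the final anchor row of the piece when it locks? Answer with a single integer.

Answer: 2

Derivation:
Spawn at (row=0, col=3). Try each row:
  row 0: fits
  row 1: fits
  row 2: fits
  row 3: blocked -> lock at row 2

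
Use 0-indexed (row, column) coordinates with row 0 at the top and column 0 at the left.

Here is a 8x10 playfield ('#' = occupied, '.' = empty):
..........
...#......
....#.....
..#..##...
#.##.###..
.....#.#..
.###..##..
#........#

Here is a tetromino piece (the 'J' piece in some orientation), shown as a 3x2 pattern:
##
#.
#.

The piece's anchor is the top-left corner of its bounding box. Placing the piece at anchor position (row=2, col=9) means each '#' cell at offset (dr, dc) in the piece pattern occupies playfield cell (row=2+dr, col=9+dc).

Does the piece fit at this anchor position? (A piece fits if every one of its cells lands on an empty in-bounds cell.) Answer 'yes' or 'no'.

Check each piece cell at anchor (2, 9):
  offset (0,0) -> (2,9): empty -> OK
  offset (0,1) -> (2,10): out of bounds -> FAIL
  offset (1,0) -> (3,9): empty -> OK
  offset (2,0) -> (4,9): empty -> OK
All cells valid: no

Answer: no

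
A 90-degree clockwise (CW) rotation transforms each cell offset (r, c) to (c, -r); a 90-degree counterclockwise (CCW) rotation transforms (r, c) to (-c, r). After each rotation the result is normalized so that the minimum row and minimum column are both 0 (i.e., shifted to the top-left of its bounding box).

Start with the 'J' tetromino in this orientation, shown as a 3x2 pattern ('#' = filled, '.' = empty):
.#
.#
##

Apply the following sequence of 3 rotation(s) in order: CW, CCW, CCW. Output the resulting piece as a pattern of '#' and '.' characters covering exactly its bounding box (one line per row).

Start:
.#
.#
##
After rotation 1 (CW):
#..
###
After rotation 2 (CCW):
.#
.#
##
After rotation 3 (CCW):
###
..#

Answer: ###
..#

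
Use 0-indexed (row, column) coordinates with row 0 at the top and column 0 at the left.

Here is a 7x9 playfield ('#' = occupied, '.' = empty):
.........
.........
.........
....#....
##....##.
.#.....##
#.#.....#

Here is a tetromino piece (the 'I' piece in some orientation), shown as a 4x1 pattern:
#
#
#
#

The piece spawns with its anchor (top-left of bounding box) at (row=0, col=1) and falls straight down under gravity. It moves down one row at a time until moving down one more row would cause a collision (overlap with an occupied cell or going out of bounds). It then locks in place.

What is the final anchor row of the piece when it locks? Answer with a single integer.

Answer: 0

Derivation:
Spawn at (row=0, col=1). Try each row:
  row 0: fits
  row 1: blocked -> lock at row 0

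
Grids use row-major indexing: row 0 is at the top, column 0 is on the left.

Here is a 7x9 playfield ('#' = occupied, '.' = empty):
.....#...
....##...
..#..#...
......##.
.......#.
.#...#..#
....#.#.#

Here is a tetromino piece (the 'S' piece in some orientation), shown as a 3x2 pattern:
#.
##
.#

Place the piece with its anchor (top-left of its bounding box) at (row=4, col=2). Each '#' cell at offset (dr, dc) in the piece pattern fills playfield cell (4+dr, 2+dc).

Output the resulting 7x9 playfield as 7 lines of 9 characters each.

Fill (4+0,2+0) = (4,2)
Fill (4+1,2+0) = (5,2)
Fill (4+1,2+1) = (5,3)
Fill (4+2,2+1) = (6,3)

Answer: .....#...
....##...
..#..#...
......##.
..#....#.
.###.#..#
...##.#.#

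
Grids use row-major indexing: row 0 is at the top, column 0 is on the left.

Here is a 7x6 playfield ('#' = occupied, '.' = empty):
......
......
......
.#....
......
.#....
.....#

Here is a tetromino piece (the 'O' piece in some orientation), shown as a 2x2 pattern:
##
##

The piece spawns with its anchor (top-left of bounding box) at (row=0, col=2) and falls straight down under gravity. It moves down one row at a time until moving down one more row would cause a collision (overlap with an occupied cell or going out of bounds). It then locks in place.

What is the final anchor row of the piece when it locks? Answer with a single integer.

Spawn at (row=0, col=2). Try each row:
  row 0: fits
  row 1: fits
  row 2: fits
  row 3: fits
  row 4: fits
  row 5: fits
  row 6: blocked -> lock at row 5

Answer: 5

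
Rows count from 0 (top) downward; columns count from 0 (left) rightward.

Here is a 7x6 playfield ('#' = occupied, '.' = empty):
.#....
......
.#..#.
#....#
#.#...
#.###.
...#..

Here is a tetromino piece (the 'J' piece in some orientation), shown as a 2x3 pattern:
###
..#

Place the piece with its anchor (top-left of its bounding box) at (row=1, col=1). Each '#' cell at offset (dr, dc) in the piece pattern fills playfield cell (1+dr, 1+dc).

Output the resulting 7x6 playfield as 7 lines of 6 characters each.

Answer: .#....
.###..
.#.##.
#....#
#.#...
#.###.
...#..

Derivation:
Fill (1+0,1+0) = (1,1)
Fill (1+0,1+1) = (1,2)
Fill (1+0,1+2) = (1,3)
Fill (1+1,1+2) = (2,3)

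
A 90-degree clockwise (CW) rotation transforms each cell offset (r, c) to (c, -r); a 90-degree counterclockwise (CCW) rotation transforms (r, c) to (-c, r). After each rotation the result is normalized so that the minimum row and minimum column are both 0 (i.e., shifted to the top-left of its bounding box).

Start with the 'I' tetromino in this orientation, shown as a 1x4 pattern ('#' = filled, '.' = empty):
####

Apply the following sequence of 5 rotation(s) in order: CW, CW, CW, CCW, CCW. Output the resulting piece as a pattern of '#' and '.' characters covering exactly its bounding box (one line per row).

Start:
####
After rotation 1 (CW):
#
#
#
#
After rotation 2 (CW):
####
After rotation 3 (CW):
#
#
#
#
After rotation 4 (CCW):
####
After rotation 5 (CCW):
#
#
#
#

Answer: #
#
#
#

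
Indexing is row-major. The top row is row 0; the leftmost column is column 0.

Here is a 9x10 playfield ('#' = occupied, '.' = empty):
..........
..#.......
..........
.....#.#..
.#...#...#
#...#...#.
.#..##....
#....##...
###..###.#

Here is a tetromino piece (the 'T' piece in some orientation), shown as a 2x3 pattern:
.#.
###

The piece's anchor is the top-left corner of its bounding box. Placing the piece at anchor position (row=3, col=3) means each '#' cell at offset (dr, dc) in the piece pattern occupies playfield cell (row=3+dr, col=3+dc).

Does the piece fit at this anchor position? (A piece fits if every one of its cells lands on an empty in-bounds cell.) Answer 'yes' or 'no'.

Answer: no

Derivation:
Check each piece cell at anchor (3, 3):
  offset (0,1) -> (3,4): empty -> OK
  offset (1,0) -> (4,3): empty -> OK
  offset (1,1) -> (4,4): empty -> OK
  offset (1,2) -> (4,5): occupied ('#') -> FAIL
All cells valid: no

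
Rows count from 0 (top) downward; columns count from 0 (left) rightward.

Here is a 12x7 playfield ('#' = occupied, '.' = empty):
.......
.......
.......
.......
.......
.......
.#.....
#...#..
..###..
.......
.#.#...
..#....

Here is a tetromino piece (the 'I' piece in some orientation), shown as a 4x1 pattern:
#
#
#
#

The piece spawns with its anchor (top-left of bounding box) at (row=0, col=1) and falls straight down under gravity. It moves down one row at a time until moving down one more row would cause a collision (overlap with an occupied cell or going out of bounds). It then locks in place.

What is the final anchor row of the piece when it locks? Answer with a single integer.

Spawn at (row=0, col=1). Try each row:
  row 0: fits
  row 1: fits
  row 2: fits
  row 3: blocked -> lock at row 2

Answer: 2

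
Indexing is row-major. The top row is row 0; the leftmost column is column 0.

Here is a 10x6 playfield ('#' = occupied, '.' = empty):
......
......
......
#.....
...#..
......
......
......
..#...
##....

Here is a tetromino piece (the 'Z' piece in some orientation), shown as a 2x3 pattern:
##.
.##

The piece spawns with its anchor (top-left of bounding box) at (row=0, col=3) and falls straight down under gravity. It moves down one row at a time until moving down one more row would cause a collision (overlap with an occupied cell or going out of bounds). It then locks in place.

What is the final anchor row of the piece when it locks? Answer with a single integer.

Answer: 3

Derivation:
Spawn at (row=0, col=3). Try each row:
  row 0: fits
  row 1: fits
  row 2: fits
  row 3: fits
  row 4: blocked -> lock at row 3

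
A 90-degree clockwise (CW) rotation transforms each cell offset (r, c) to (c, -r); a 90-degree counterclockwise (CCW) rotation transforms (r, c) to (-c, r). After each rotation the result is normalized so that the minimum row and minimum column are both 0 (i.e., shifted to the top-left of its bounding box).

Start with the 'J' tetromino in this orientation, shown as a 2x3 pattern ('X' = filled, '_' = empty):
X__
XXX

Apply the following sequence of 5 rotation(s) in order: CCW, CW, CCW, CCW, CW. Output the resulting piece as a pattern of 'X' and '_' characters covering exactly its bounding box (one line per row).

Answer: _X
_X
XX

Derivation:
Start:
X__
XXX
After rotation 1 (CCW):
_X
_X
XX
After rotation 2 (CW):
X__
XXX
After rotation 3 (CCW):
_X
_X
XX
After rotation 4 (CCW):
XXX
__X
After rotation 5 (CW):
_X
_X
XX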